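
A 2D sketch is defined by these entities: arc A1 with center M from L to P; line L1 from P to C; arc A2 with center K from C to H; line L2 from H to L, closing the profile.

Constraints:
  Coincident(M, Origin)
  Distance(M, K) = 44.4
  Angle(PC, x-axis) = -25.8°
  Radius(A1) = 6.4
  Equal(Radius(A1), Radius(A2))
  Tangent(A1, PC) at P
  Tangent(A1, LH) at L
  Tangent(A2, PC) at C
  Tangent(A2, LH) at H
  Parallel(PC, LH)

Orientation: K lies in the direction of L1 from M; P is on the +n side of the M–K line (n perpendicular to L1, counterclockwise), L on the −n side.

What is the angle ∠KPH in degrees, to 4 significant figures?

7.879°

The slot axis is L1's direction at -25.8°, so u = (cos -25.8°, sin -25.8°) = (0.9003, -0.4352) and n = (−sin -25.8°, cos -25.8°) = (0.4352, 0.9003). M is at the origin and K lies 44.4 along u from M, so K = 44.4·u = (39.97, -19.32). Tangency of A1 to both parallel lines with radius 6.4 puts P and L at M ± 6.4·n: P = (2.785, 5.762), L = (-2.785, -5.762). Equal radii place C and H the same way about K: C = K + 6.4·n = (42.76, -13.56), H = K − 6.4·n = (37.19, -25.09). Then cos ∠KPH = PK·PH / (|PK||PH|), giving 7.879°.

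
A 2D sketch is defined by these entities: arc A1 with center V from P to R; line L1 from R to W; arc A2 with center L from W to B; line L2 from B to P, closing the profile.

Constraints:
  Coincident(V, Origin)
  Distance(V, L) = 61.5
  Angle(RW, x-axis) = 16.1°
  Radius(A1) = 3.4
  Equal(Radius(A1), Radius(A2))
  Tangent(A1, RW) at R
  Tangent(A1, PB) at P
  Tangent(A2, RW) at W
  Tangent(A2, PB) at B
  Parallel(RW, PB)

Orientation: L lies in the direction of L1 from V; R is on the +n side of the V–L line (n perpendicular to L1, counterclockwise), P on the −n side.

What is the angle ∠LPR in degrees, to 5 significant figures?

86.836°

V is at the origin and L lies 61.5 along u from V, so L = 61.5·u = (59.088, 17.055). Tangency of A1 to both parallel lines with radius 3.4 puts R and P at V ± 3.4·n: R = (-0.94287, 3.2666), P = (0.94287, -3.2666). Then cos ∠LPR = PL·PR / (|PL||PR|), giving 86.836°.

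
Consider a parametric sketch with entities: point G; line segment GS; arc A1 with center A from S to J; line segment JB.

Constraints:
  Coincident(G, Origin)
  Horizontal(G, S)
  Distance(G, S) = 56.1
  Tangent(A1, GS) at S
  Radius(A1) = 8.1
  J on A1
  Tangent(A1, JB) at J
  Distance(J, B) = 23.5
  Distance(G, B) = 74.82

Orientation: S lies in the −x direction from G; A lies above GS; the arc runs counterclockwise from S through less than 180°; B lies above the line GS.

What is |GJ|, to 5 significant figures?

52.820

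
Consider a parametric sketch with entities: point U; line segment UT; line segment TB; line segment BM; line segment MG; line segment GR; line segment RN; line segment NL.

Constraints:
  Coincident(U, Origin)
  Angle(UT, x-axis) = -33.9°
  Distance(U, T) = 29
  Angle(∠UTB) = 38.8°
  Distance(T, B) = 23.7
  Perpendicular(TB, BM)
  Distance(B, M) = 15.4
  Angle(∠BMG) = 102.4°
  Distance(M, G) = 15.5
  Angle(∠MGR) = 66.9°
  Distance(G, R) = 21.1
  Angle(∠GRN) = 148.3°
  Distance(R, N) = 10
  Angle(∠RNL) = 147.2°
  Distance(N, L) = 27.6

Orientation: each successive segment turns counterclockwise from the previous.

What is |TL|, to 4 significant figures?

48.76

U is at the origin; UT runs at -33.9° with length 29.0, so T = (24.07, -16.17). ∠UTB = 38.8° gives TB at 107.3° from the x-axis; with |TB| = 23.7, B = (17.02, 6.453). TB is perpendicular to BM, so BM runs at -162.7°; with |BM| = 15.4, M = (2.319, 1.874). ∠BMG = 102.4° gives MG at -85.10° from the x-axis; with |MG| = 15.5, G = (3.643, -13.57). ∠MGR = 66.9° gives GR at 28.00° from the x-axis; with |GR| = 21.1, R = (22.27, -3.664). ∠GRN = 148.3° gives RN at 59.70° from the x-axis; with |RN| = 10.0, N = (27.32, 4.970). ∠RNL = 147.2° gives NL at 92.50° from the x-axis; with |NL| = 27.6, L = (26.11, 32.54). Then |TL| = |L − T| = 48.76.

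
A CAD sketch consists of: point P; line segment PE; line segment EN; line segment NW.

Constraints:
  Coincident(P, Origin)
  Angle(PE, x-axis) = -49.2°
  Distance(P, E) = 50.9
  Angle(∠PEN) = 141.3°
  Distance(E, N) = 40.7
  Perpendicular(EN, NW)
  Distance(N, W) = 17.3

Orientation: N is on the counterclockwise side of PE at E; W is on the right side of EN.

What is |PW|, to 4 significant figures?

94.24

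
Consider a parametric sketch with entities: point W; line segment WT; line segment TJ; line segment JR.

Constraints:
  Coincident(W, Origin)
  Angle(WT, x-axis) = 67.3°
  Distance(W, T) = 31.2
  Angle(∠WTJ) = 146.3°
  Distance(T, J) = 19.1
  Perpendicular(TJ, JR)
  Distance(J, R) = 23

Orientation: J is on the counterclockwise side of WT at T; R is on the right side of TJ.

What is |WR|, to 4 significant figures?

60.46

W is at the origin; WT runs at 67.3° with length 31.2, so T = 31.2·(cos 67.3°, sin 67.3°) = (12.04, 28.78). ∠WTJ = 146.3°, so TJ runs at 67.3° + (180° − 146.3°) = 101.0° from the x-axis; with |TJ| = 19.1, J = T + 19.1·(cos 101.0°, sin 101.0°) = (8.396, 47.53). TJ ⟂ JR; with |JR| = 23.0 on the right of TJ, R = J + 23.0·(0.9816, 0.1908) = (30.97, 51.92). Then |WR| = |R − W| = 60.46.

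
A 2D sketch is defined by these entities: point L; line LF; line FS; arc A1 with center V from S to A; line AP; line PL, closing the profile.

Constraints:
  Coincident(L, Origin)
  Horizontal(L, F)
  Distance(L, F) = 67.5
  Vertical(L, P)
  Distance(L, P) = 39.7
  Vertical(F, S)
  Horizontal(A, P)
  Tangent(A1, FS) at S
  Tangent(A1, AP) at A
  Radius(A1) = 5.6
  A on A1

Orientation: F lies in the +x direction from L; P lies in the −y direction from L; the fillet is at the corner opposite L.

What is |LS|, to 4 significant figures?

75.62

L is at the origin; L and F share the same y with |LF| = 67.5 and F on the +x side, so F = (67.50, 0.000). L and P share the same x with |LP| = 39.7 and P on the −y side, so P = (0.000, -39.70). The virtual corner opposite L is at (67.50, -39.70). Tangency of A1 to FS means the radius VS is perpendicular to FS and since A1 is tangent to AP there, VA ⟂ AP, with radius 5.6, so the center V sits 5.6 in from both sides at V = (61.90, -34.10). That places the tangent points at S = (67.50, -34.10) on FS and A = (61.90, -39.70) on AP. Then |LS| = |S − L| = 75.62.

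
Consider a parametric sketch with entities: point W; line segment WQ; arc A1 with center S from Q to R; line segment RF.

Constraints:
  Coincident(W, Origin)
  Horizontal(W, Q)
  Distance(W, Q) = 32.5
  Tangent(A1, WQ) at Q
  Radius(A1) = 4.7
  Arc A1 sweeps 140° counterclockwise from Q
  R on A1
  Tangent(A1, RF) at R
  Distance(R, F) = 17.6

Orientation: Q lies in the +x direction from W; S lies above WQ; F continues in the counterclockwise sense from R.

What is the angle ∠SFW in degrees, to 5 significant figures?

83.381°

On A1, Q sits at bearing -90° from S; a 140° counterclockwise sweep puts R at bearing 50°, so R = S + 4.7·(cos 50°, sin 50°) = (35.521, 8.3004). Tangency of A1 to RF means the radius SR is perpendicular to RF, so RF runs along (−sin 50°, cos 50°); with |RF| = 17.6, F = (22.039, 19.613). Then cos ∠SFW = FS·FW / (|FS||FW|), giving 83.381°.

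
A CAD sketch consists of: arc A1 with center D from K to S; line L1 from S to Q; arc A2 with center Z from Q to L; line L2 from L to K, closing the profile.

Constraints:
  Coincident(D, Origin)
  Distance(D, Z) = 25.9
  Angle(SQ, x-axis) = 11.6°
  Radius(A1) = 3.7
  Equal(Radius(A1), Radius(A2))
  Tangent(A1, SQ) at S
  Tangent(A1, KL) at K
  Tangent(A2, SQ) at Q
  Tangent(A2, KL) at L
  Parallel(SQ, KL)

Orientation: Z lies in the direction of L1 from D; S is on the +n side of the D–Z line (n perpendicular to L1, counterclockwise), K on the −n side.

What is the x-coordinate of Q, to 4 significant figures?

24.63

The slot axis is L1's direction at 11.6°, so u = (cos 11.6°, sin 11.6°) = (0.9796, 0.2011) and n = (−sin 11.6°, cos 11.6°) = (-0.2011, 0.9796). D is at the origin and Z lies 25.9 along u from D, so Z = 25.9·u = (25.37, 5.208). Tangency of A1 to both parallel lines with radius 3.7 puts S and K at D ± 3.7·n: S = (-0.7440, 3.624), K = (0.7440, -3.624). Equal radii place Q and L the same way about Z: Q = Z + 3.7·n = (24.63, 8.832), L = Z − 3.7·n = (26.11, 1.583). So Q.x = 24.63.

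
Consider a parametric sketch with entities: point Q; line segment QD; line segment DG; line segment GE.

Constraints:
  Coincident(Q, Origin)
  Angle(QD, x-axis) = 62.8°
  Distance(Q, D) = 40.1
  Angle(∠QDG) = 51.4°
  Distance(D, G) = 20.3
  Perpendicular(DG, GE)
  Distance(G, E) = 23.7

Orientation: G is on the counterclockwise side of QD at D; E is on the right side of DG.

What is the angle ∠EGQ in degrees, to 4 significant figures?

171.4°

∠QDG = 51.4°, so DG runs at 62.8° + (180° − 51.4°) = 191.4° from the x-axis; with |DG| = 20.3, G = D + 20.3·(cos 191.4°, sin 191.4°) = (-1.570, 31.65). DG is perpendicular to GE; with |GE| = 23.7 on the right of DG, E = G + 23.7·(-0.1977, 0.9803) = (-6.254, 54.89). Then cos ∠EGQ = GE·GQ / (|GE||GQ|), giving 171.4°.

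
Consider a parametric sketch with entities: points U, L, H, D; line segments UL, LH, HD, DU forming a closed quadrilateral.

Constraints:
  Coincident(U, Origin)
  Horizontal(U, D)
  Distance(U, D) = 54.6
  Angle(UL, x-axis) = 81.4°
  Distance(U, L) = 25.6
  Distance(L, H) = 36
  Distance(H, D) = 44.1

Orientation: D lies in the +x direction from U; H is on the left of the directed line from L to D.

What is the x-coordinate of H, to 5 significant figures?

36.582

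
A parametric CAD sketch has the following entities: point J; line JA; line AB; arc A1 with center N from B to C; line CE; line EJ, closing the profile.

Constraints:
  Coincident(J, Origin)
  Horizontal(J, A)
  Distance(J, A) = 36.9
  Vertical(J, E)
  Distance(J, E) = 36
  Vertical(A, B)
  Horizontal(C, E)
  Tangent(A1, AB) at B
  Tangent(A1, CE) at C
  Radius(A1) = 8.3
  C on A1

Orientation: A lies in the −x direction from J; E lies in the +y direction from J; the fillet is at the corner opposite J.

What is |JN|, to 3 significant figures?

39.8

J and E share the same x with |JE| = 36.0 and E on the +y side, so E = (0.00, 36.0). The virtual corner opposite J is at (-36.9, 36.0). Tangency of A1 to AB means the radius NB is perpendicular to AB and tangency of A1 to CE means the radius NC is perpendicular to CE, with radius 8.3, so the center N sits 8.3 in from both sides at N = (-28.6, 27.7). Then |JN| = |N − J| = 39.8.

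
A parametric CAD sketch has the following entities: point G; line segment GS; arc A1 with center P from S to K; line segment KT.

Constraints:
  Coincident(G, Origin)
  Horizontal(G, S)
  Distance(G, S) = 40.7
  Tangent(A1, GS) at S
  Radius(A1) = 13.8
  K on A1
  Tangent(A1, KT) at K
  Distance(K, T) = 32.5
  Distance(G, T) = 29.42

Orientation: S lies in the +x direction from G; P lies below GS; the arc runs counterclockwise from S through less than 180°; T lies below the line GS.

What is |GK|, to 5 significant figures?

30.915

Checks: ∠(PS, SG) = 90.00° ✓; |PK| = 13.80 ✓; ∠(PK, KT) = 90.00° ✓; |KT| = 32.50 ✓; |GT| = 29.42 ✓.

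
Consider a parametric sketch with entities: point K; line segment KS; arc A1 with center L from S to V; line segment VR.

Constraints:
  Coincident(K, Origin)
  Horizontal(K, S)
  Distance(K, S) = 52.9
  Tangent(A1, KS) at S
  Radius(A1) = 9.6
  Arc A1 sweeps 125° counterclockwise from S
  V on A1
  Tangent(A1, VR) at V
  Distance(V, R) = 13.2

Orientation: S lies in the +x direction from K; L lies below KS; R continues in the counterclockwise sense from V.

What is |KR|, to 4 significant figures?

58.65

K is at the origin; KS is horizontal with |KS| = 52.9 and S on the +x side, so S = (52.90, 0.000). Tangency of A1 to KS means the radius LS is perpendicular to KS, so L = S + (0, -9.6) = (52.90, -9.600). On A1, S sits at bearing 90° from L; a 125° counterclockwise sweep puts V at bearing 215°, so V = L + 9.6·(cos 215°, sin 215°) = (45.04, -15.11). Tangency of A1 to VR means the radius LV is perpendicular to VR, so VR runs along (−sin 215°, cos 215°); with |VR| = 13.2, R = (52.61, -25.92). Then |KR| = |R − K| = 58.65.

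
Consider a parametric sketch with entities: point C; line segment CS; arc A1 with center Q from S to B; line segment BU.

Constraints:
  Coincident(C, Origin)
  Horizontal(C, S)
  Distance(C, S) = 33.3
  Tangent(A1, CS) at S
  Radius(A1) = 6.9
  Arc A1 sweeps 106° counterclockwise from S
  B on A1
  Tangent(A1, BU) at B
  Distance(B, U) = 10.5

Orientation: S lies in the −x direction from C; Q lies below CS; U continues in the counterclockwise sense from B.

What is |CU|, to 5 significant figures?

41.580

On A1, S sits at bearing 90° from Q; a 106° counterclockwise sweep puts B at bearing 196°, so B = Q + 6.9·(cos 196°, sin 196°) = (-39.933, -8.8019). The tangent condition forces QB to be normal to BU, so BU runs along (−sin 196°, cos 196°); with |BU| = 10.5, U = (-37.039, -18.895). Then |CU| = |U − C| = 41.580.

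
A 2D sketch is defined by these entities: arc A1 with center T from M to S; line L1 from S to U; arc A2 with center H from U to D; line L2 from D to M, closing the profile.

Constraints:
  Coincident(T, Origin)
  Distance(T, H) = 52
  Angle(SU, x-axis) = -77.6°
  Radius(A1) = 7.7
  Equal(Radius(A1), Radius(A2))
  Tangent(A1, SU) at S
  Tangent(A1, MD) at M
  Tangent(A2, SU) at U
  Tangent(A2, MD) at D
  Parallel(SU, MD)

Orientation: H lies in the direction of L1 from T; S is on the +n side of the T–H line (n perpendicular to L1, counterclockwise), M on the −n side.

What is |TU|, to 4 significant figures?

52.57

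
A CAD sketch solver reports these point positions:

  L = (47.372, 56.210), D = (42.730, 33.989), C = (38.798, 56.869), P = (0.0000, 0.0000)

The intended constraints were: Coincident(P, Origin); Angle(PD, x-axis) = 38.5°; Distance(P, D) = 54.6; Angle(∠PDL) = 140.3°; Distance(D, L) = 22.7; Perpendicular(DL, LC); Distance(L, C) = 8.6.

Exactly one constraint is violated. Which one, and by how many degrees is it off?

Perpendicular(DL, LC) — off by 7.40°.

P = (0.00, 0.00) ✓; PD at 38.50° ✓; |PD| = 54.60 ✓; ∠PDL = 140.3° ✓; |DL| = 22.70 ✓; ∠(DL, LC) = 97.40° ✗; |LC| = 8.599 ✓.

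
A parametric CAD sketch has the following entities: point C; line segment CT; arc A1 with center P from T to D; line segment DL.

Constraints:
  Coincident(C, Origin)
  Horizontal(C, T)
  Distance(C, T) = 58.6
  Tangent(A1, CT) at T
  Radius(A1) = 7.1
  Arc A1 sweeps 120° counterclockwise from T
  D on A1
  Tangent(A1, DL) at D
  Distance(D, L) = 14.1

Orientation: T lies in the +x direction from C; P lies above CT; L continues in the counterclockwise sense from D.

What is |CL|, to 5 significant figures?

62.063

C is at the origin; CT is horizontal with |CT| = 58.6 and T on the +x side, so T = (58.600, 0.0000). Tangency of A1 to CT means the radius PT is perpendicular to CT, so P = T + (0, 7.1) = (58.600, 7.1000). On A1, T sits at bearing -90° from P; a 120° counterclockwise sweep puts D at bearing 30°, so D = P + 7.1·(cos 30°, sin 30°) = (64.749, 10.650). Since A1 is tangent to DL there, PD ⟂ DL, so DL runs along (−sin 30°, cos 30°); with |DL| = 14.1, L = (57.699, 22.861). Then |CL| = |L − C| = 62.063.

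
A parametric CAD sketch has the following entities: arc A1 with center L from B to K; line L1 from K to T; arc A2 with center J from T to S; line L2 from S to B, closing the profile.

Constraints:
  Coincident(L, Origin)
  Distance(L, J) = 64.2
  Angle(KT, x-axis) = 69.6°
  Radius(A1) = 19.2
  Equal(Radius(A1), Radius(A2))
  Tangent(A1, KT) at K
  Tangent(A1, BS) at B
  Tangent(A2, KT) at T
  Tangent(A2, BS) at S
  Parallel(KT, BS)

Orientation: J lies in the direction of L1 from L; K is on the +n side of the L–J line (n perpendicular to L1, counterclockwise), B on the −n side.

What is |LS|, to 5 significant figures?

67.010

Tangency of A1 to both parallel lines with radius 19.2 puts K and B at L ± 19.2·n: K = (-17.996, 6.6926), B = (17.996, -6.6926). Equal radii place T and S the same way about J: T = J + 19.2·n = (4.3825, 66.866), S = J − 19.2·n = (40.374, 53.481). Then |LS| = |S − L| = 67.010.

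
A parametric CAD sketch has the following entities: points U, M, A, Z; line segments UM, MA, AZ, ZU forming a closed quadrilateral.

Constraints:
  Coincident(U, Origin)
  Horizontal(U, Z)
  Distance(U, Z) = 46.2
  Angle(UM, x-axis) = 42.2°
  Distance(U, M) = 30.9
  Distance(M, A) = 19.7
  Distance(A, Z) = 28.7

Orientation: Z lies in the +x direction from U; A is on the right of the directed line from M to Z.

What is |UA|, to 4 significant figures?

17.65

Checks: UM at 42.20° ✓; |MA| = 19.70 ✓; |AZ| = 28.70 ✓.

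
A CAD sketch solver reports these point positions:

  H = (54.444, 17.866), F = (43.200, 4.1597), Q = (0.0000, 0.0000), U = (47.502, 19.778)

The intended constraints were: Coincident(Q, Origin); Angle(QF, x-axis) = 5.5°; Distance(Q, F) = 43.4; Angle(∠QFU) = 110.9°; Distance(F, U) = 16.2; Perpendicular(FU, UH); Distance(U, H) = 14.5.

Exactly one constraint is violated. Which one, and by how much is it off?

Distance(U, H) = 14.5 — off by 7.30.

Q = (0.00, 0.00) ✓; QF at 5.500° ✓; |QF| = 43.40 ✓; ∠QFU = 110.9° ✓; |FU| = 16.20 ✓; ∠(FU, UH) = 90.00° ✓; |UH| = 7.200 ✗.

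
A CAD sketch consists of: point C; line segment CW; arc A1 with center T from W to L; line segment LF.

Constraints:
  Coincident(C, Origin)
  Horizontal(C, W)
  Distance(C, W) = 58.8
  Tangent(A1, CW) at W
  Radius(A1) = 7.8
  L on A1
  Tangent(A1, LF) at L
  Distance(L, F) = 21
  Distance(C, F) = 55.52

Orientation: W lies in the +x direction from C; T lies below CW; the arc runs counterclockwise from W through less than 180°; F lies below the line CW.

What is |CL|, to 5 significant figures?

51.515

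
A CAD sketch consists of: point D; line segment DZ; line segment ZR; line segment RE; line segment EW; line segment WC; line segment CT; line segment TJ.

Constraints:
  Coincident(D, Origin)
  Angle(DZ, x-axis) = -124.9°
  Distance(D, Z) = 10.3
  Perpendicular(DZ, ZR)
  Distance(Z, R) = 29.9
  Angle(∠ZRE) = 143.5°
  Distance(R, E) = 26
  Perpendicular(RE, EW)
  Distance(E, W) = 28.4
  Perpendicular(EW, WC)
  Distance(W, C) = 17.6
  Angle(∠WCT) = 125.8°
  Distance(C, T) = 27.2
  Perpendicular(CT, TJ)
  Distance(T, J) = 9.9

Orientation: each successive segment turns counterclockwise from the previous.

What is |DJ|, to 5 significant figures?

31.475

D is at the origin; DZ runs at -124.9° with length 10.3, so Z = (-5.8931, -8.4476). The perpendicularity gives ZR at right angles to DZ, so ZR runs at -34.900°; with |ZR| = 29.9, R = (18.629, -25.555). ∠ZRE = 143.5° gives RE at 1.6000° from the x-axis; with |RE| = 26.0, E = (44.619, -24.829). RE is perpendicular to EW, so EW runs at 91.600°; with |EW| = 28.4, W = (43.826, 3.5602). The perpendicularity gives WC at right angles to EW, so WC runs at -178.40°; with |WC| = 17.6, C = (26.233, 3.0687). ∠WCT = 125.8° gives CT at -124.20° from the x-axis; with |CT| = 27.2, T = (10.945, -19.428). The perpendicularity gives TJ at right angles to CT, so TJ runs at -34.200°; with |TJ| = 9.9, J = (19.133, -24.992). Then |DJ| = |J − D| = 31.475.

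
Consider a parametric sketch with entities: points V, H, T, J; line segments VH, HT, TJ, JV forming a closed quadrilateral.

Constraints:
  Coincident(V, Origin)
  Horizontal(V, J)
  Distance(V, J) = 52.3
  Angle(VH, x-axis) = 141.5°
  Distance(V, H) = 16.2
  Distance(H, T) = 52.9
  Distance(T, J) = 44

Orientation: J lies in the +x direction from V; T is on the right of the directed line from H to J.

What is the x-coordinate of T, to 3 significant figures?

20.9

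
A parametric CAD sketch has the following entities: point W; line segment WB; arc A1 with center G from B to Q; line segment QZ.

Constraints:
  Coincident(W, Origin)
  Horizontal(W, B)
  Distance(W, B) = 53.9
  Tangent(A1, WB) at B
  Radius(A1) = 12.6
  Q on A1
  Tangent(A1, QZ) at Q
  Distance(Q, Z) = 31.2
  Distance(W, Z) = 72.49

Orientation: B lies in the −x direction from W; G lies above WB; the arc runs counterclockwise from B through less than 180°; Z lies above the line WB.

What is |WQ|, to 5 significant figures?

46.164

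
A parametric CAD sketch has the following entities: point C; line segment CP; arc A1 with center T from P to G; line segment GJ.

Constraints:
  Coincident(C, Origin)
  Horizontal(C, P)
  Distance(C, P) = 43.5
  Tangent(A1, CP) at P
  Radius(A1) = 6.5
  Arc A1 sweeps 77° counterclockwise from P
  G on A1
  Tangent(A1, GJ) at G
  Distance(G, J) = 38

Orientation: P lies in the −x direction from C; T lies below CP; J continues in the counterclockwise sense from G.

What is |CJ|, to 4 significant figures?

71.96

On A1, P sits at bearing 90° from T; a 77° counterclockwise sweep puts G at bearing 167°, so G = T + 6.5·(cos 167°, sin 167°) = (-49.83, -5.038). Tangency of A1 to GJ means the radius TG is perpendicular to GJ, so GJ runs along (−sin 167°, cos 167°); with |GJ| = 38.0, J = (-58.38, -42.06). Then |CJ| = |J − C| = 71.96.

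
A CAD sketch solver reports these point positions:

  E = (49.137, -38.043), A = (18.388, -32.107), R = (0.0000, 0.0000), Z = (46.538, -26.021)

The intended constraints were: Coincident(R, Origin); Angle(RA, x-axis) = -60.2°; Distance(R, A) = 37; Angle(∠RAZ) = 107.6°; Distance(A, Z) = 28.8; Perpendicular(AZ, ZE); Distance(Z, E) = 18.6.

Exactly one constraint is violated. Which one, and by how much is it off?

Distance(Z, E) = 18.6 — off by 6.30.

R = (0.00, 0.00) ✓; RA at -60.20° ✓; |RA| = 37.00 ✓; ∠RAZ = 107.6° ✓; |AZ| = 28.80 ✓; ∠(AZ, ZE) = 90.00° ✓; |ZE| = 12.30 ✗.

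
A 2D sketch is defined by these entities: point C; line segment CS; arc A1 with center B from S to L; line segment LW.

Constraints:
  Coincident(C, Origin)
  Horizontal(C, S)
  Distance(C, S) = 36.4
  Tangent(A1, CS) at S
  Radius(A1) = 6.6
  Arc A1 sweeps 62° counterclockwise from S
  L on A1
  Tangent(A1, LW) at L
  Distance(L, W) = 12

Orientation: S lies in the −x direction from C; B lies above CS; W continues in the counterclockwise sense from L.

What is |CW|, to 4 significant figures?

28.65

On A1, S sits at bearing -90° from B; a 62° counterclockwise sweep puts L at bearing -28°, so L = B + 6.6·(cos -28°, sin -28°) = (-30.57, 3.501). A1 meets LW tangentially, so BL is at right angles to LW, so LW runs along (−sin -28°, cos -28°); with |LW| = 12.0, W = (-24.94, 14.10). Then |CW| = |W − C| = 28.65.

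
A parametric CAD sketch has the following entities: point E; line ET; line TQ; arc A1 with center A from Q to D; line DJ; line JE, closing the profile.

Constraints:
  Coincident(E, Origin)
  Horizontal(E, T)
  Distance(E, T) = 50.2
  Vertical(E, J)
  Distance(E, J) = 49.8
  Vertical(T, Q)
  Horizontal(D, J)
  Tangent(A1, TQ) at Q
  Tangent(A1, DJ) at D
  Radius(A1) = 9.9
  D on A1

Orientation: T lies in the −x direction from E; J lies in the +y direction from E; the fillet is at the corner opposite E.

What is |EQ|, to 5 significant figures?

64.125

E is at the origin; ET is horizontal with |ET| = 50.2 and T on the −x side, so T = (-50.200, 0.0000). E and J share the same x with |EJ| = 49.8 and J on the +y side, so J = (0.0000, 49.800). The virtual corner opposite E is at (-50.200, 49.800). Since A1 is tangent to TQ there, AQ ⟂ TQ and the tangent condition forces AD to be normal to DJ, with radius 9.9, so the center A sits 9.9 in from both sides at A = (-40.300, 39.900). That places the tangent points at Q = (-50.200, 39.900) on TQ and D = (-40.300, 49.800) on DJ. Then |EQ| = |Q − E| = 64.125.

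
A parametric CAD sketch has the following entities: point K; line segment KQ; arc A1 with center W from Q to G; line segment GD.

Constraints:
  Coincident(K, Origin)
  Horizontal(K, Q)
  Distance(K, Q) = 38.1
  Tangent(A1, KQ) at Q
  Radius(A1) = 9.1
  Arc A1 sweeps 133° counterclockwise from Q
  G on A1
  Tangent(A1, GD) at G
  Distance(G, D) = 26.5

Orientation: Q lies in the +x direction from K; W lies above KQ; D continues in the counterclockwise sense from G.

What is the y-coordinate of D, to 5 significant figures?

34.687

K is at the origin; KQ is horizontal with |KQ| = 38.1 and Q on the +x side, so Q = (38.100, 0.0000). A1 meets KQ tangentially, so WQ is at right angles to KQ, so W = Q + (0, 9.1) = (38.100, 9.1000). On A1, Q sits at bearing -90° from W; a 133° counterclockwise sweep puts G at bearing 43°, so G = W + 9.1·(cos 43°, sin 43°) = (44.755, 15.306). Since A1 is tangent to GD there, WG ⟂ GD, so GD runs along (−sin 43°, cos 43°); with |GD| = 26.5, D = (26.682, 34.687). So D.y = 34.687.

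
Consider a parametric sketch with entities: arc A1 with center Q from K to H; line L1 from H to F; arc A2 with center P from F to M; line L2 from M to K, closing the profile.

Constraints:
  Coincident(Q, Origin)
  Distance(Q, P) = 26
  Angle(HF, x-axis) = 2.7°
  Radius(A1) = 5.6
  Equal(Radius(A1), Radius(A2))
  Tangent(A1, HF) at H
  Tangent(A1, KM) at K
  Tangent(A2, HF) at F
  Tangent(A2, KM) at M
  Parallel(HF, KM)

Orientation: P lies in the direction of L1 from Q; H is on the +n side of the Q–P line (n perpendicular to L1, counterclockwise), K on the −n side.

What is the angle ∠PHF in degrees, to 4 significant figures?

12.15°

The slot axis is L1's direction at 2.7°, so u = (cos 2.7°, sin 2.7°) = (0.9989, 0.04711) and n = (−sin 2.7°, cos 2.7°) = (-0.04711, 0.9989). Q is at the origin and P lies 26.0 along u from Q, so P = 26.0·u = (25.97, 1.225). Tangency of A1 to both parallel lines with radius 5.6 puts H and K at Q ± 5.6·n: H = (-0.2638, 5.594), K = (0.2638, -5.594). Equal radii place F and M the same way about P: F = P + 5.6·n = (25.71, 6.819), M = P − 5.6·n = (26.23, -4.369). Then cos ∠PHF = HP·HF / (|HP||HF|), giving 12.15°.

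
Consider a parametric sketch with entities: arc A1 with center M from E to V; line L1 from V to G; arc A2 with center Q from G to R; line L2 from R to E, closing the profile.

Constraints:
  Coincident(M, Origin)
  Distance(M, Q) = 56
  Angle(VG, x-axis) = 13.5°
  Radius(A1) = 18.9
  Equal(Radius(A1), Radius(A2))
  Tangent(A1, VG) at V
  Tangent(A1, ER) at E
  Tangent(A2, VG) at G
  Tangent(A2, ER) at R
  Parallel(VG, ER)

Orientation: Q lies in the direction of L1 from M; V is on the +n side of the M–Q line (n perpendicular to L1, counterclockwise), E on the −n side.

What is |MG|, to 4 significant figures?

59.10

The slot axis is L1's direction at 13.5°, so u = (cos 13.5°, sin 13.5°) = (0.9724, 0.2334) and n = (−sin 13.5°, cos 13.5°) = (-0.2334, 0.9724). M is at the origin and Q lies 56.0 along u from M, so Q = 56.0·u = (54.45, 13.07). Tangency of A1 to both parallel lines with radius 18.9 puts V and E at M ± 18.9·n: V = (-4.412, 18.38), E = (4.412, -18.38). Equal radii place G and R the same way about Q: G = Q + 18.9·n = (50.04, 31.45), R = Q − 18.9·n = (58.86, -5.305). Then |MG| = |G − M| = 59.10.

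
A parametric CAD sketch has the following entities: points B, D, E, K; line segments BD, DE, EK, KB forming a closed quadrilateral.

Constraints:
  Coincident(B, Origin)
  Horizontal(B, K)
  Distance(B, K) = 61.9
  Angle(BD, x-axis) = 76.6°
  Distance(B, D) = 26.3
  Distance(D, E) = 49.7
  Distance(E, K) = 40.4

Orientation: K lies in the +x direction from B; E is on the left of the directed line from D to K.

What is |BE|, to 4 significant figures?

66.78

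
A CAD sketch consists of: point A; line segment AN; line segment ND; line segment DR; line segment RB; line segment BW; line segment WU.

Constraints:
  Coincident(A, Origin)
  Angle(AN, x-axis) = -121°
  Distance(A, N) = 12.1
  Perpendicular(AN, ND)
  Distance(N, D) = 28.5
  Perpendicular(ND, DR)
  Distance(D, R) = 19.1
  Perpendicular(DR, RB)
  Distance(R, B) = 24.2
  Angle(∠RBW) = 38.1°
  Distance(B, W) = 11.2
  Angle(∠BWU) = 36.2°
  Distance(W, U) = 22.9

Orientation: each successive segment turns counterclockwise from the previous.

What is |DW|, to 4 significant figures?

19.63

A is at the origin; AN runs at -121.0° with length 12.1, so N = (-6.232, -10.37). AN is perpendicular to ND, so ND runs at -31.00°; with |ND| = 28.5, D = (18.20, -25.05). ND ⟂ DR, so DR runs at 59.00°; with |DR| = 19.1, R = (28.03, -8.678). DR ⟂ RB, so RB runs at 149.0°; with |RB| = 24.2, B = (7.291, 3.786). ∠RBW = 38.1° gives BW at -69.10° from the x-axis; with |BW| = 11.2, W = (11.29, -6.678). Then |DW| = |W − D| = 19.63.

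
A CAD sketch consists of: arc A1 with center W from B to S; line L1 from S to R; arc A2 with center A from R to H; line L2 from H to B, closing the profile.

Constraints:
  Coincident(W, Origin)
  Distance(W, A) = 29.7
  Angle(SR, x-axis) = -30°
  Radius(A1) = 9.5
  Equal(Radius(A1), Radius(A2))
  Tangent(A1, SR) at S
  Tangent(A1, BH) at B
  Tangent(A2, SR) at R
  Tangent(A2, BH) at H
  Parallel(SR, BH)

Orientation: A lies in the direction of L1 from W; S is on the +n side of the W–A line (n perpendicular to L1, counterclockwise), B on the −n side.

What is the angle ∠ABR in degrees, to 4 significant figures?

14.87°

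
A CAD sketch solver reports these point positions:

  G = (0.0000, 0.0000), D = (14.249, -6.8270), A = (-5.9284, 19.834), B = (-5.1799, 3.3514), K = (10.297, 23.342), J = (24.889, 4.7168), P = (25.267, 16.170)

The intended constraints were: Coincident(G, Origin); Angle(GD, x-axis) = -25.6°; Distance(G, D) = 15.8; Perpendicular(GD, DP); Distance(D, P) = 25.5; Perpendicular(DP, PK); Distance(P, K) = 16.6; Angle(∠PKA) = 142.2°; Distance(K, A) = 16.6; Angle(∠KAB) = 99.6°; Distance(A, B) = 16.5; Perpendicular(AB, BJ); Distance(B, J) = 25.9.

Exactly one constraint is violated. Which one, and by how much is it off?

Distance(B, J) = 25.9 — off by 4.20.

G = (0.00, 0.00) ✓; GD at -25.60° ✓; |GD| = 15.80 ✓; ∠(GD, DP) = 90.00° ✓; |DP| = 25.50 ✓; ∠(DP, PK) = 90.00° ✓; |PK| = 16.60 ✓; ∠PKA = 142.2° ✓; |KA| = 16.60 ✓; ∠KAB = 99.60° ✓; |AB| = 16.50 ✓; ∠(AB, BJ) = 90.00° ✓; |BJ| = 30.10 ✗.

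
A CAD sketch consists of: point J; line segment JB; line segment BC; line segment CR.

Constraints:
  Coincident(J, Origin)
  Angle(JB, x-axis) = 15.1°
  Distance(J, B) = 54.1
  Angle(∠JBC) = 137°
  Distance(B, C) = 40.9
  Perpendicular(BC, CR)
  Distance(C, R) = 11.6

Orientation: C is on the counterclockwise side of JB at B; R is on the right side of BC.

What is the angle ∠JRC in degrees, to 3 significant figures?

58.9°

∠JBC = 137.0°, so BC runs at 15.1° + (180° − 137.0°) = 58.1° from the x-axis; with |BC| = 40.9, C = B + 40.9·(cos 58.1°, sin 58.1°) = (73.8, 48.8). BC is perpendicular to CR; with |CR| = 11.6 on the right of BC, R = C + 11.6·(0.849, -0.528) = (83.7, 42.7). Then cos ∠JRC = RJ·RC / (|RJ||RC|), giving 58.9°.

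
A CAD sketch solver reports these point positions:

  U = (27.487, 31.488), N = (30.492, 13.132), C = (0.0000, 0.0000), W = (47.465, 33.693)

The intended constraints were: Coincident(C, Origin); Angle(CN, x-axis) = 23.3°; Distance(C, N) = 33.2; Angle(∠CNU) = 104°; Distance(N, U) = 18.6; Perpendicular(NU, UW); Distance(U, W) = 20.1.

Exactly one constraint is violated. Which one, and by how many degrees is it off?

Perpendicular(NU, UW) — off by 3.00°.

C = (0.00, 0.00) ✓; CN at 23.30° ✓; |CN| = 33.20 ✓; ∠CNU = 104.0° ✓; |NU| = 18.60 ✓; ∠(NU, UW) = 93.00° ✗; |UW| = 20.10 ✓.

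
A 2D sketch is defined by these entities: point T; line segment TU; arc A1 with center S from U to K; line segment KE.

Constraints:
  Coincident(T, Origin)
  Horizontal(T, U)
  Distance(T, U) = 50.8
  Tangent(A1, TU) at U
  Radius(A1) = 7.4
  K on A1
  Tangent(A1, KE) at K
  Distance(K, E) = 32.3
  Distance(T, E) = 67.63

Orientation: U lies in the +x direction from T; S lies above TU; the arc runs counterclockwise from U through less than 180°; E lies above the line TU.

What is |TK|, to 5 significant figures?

58.734

Checks: |SK| = 7.400 ✓; ∠(SK, KE) = 90.00° ✓; |KE| = 32.30 ✓; |TE| = 67.63 ✓.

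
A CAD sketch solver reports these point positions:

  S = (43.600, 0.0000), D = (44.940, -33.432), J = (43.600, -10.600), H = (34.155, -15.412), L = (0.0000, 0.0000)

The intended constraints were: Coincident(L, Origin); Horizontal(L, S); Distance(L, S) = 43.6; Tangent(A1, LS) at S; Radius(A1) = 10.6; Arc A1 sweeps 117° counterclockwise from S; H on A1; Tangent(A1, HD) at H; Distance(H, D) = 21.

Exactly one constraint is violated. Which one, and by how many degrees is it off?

Tangent(A1, HD) at H — off by 3.90°.

L = (0.00, 0.00) ✓; L.y = 0.00, S.y = 0.00 ✓; |LS| = 43.60 ✓; ∠(JS, SL) = 90.00° ✓; |JS| = 10.60 ✓; bearing(J→H) − bearing(J→S) = 117.0° ✓; |JH| = 10.60 ✓; ∠(JH, HD) = 86.10° ✗; |HD| = 21.00 ✓.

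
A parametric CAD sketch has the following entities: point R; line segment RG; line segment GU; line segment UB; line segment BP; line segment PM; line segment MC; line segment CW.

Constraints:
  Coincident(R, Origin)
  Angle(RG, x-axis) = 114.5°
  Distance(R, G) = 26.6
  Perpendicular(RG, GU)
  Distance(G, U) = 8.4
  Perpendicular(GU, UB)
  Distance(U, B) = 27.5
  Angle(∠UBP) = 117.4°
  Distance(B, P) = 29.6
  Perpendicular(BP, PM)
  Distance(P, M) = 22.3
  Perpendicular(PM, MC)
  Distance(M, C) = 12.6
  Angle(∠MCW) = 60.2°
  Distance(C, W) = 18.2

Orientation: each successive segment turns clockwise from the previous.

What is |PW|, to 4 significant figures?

7.415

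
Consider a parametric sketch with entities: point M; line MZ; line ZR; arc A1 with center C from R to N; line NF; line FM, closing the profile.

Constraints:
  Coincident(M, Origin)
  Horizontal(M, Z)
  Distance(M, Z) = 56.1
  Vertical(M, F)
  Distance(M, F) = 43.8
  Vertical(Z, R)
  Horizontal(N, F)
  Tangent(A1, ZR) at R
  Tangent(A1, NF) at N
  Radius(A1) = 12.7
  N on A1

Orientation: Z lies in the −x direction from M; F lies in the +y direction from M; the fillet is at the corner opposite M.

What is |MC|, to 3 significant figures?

53.4

M and F share the same x with |MF| = 43.8 and F on the +y side, so F = (0.00, 43.8). The virtual corner opposite M is at (-56.1, 43.8). A1 meets ZR tangentially, so CR is at right angles to ZR and A1 meets NF tangentially, so CN is at right angles to NF, with radius 12.7, so the center C sits 12.7 in from both sides at C = (-43.4, 31.1). Then |MC| = |C − M| = 53.4.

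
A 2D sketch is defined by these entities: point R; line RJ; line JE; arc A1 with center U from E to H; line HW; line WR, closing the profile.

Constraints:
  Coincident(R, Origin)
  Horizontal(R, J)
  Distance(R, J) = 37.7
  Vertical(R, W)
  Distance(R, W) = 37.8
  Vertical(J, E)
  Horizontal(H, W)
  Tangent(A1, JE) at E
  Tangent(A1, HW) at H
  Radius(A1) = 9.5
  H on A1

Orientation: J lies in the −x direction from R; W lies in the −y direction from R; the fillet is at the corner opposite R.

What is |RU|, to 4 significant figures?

39.95

R is at the origin; R and J share the same y with |RJ| = 37.7 and J on the −x side, so J = (-37.70, 0.000). R and W share the same x with |RW| = 37.8 and W on the −y side, so W = (0.000, -37.80). The virtual corner opposite R is at (-37.70, -37.80). Tangency of A1 to JE means the radius UE is perpendicular to JE and tangency of A1 to HW means the radius UH is perpendicular to HW, with radius 9.5, so the center U sits 9.5 in from both sides at U = (-28.20, -28.30). Then |RU| = |U − R| = 39.95.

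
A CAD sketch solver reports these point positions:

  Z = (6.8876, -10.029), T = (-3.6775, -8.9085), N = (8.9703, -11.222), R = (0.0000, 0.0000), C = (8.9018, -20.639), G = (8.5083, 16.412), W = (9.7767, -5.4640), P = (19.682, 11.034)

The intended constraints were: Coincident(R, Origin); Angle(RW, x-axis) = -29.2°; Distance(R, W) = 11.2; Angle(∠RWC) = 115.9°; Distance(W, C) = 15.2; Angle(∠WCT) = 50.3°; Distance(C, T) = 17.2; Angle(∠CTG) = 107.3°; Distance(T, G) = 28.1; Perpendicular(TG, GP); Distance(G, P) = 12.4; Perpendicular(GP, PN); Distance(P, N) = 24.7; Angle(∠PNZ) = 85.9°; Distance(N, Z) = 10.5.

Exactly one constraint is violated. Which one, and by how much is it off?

Distance(N, Z) = 10.5 — off by 8.10.

R = (0.00, 0.00) ✓; RW at -29.20° ✓; |RW| = 11.20 ✓; ∠RWC = 115.9° ✓; |WC| = 15.20 ✓; ∠WCT = 50.30° ✓; |CT| = 17.20 ✓; ∠CTG = 107.3° ✓; |TG| = 28.10 ✓; ∠(TG, GP) = 90.00° ✓; |GP| = 12.40 ✓; ∠(GP, PN) = 90.00° ✓; |PN| = 24.70 ✓; ∠PNZ = 85.90° ✓; |NZ| = 2.400 ✗.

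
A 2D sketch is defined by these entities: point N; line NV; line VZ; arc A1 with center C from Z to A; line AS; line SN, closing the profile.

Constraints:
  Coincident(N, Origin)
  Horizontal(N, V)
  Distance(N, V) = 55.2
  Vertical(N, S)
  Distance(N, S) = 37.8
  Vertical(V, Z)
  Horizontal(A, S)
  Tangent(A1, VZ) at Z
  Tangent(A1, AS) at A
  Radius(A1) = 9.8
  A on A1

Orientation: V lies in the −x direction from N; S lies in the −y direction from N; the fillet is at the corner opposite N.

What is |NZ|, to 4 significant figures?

61.90

The virtual corner opposite N is at (-55.20, -37.80). The tangent condition forces CZ to be normal to VZ and tangency of A1 to AS means the radius CA is perpendicular to AS, with radius 9.8, so the center C sits 9.8 in from both sides at C = (-45.40, -28.00). That places the tangent points at Z = (-55.20, -28.00) on VZ and A = (-45.40, -37.80) on AS. Then |NZ| = |Z − N| = 61.90.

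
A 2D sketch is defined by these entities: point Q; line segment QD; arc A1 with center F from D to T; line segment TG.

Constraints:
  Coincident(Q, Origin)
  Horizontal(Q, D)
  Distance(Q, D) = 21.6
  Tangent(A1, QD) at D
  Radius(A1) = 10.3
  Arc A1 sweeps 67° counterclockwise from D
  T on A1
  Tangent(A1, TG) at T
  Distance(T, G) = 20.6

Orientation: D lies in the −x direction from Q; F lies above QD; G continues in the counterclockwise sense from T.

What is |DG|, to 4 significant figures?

30.73

Q is at the origin; Q and D share the same y with |QD| = 21.6 and D on the −x side, so D = (-21.60, 0.000). Tangency of A1 to QD means the radius FD is perpendicular to QD, so F = D + (0, 10.3) = (-21.60, 10.30). On A1, D sits at bearing -90° from F; a 67° counterclockwise sweep puts T at bearing -23°, so T = F + 10.3·(cos -23°, sin -23°) = (-12.12, 6.275). The tangent condition forces FT to be normal to TG, so TG runs along (−sin -23°, cos -23°); with |TG| = 20.6, G = (-4.070, 25.24). Then |DG| = |G − D| = 30.73.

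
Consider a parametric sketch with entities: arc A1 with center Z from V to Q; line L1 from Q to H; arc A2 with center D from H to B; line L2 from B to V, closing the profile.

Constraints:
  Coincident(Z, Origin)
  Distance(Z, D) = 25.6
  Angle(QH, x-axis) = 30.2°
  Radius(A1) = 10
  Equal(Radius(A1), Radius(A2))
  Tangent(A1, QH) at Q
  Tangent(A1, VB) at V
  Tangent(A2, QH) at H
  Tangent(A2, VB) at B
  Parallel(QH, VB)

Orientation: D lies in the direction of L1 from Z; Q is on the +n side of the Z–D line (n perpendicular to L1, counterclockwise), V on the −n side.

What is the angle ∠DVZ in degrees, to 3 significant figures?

68.7°

The slot axis is L1's direction at 30.2°, so u = (cos 30.2°, sin 30.2°) = (0.864, 0.503) and n = (−sin 30.2°, cos 30.2°) = (-0.503, 0.864). Z is at the origin and D lies 25.6 along u from Z, so D = 25.6·u = (22.1, 12.9). Tangency of A1 to both parallel lines with radius 10.0 puts Q and V at Z ± 10.0·n: Q = (-5.03, 8.64), V = (5.03, -8.64). Then cos ∠DVZ = VD·VZ / (|VD||VZ|), giving 68.7°.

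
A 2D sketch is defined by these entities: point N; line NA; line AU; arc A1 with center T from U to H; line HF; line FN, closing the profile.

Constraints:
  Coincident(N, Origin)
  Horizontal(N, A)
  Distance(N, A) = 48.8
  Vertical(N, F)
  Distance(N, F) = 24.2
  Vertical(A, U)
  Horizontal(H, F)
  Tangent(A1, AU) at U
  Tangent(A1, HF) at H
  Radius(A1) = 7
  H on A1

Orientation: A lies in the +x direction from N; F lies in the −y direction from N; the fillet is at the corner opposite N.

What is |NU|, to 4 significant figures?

51.74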